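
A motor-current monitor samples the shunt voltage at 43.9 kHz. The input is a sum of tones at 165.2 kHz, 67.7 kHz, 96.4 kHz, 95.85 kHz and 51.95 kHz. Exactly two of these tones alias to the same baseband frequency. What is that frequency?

8.05 kHz

fs/2 = 21.95 kHz.
165.2 kHz mod fs = 33.5 kHz.
33.5 kHz > fs/2 = 21.95 kHz, folds to fs − 33.5 kHz = 10.4 kHz.
67.7 kHz mod fs = 23.8 kHz.
23.8 kHz > fs/2 = 21.95 kHz, folds to fs − 23.8 kHz = 20.1 kHz.
96.4 kHz mod fs = 8.6 kHz.
8.6 kHz ≤ fs/2 = 21.95 kHz, appears at 8.6 kHz.
95.85 kHz mod fs = 8.05 kHz.
8.05 kHz ≤ fs/2 = 21.95 kHz, appears at 8.05 kHz.
51.95 kHz mod fs = 8.05 kHz.
8.05 kHz ≤ fs/2 = 21.95 kHz, appears at 8.05 kHz.
51.95 kHz and 95.85 kHz both map to 8.05 kHz.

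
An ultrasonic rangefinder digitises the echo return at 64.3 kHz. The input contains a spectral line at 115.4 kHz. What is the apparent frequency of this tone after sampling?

115.4 kHz mod fs = 51.1 kHz.
51.1 kHz > fs/2 = 32.15 kHz, folds to fs − 51.1 kHz = 13.2 kHz.

13.2 kHz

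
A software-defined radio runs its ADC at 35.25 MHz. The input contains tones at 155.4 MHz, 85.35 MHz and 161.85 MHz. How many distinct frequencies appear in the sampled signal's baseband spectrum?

fs/2 = 17.625 MHz.
155.4 MHz mod fs = 14.4 MHz.
14.4 MHz ≤ fs/2 = 17.625 MHz, appears at 14.4 MHz.
85.35 MHz mod fs = 14.85 MHz.
14.85 MHz ≤ fs/2 = 17.625 MHz, appears at 14.85 MHz.
161.85 MHz mod fs = 20.85 MHz.
20.85 MHz > fs/2 = 17.625 MHz, folds to fs − 20.85 MHz = 14.4 MHz.
Distinct values: {14.4 MHz, 14.85 MHz} → 2.

2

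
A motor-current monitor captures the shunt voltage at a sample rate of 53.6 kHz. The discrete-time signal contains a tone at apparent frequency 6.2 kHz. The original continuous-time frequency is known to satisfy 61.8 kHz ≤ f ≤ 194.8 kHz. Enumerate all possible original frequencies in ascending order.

101 kHz, 113.4 kHz, 154.6 kHz, 167 kHz

Frequencies that alias to 6.2 kHz are k·fs ± 6.2 kHz for integer k ≥ 0.
k=0: 6.2 kHz.
k=1: 47.4 kHz, 59.8 kHz.
k=2: 101 kHz, 113.4 kHz.
k=3: 154.6 kHz, 167 kHz.
k=4: 208.2 kHz, 220.6 kHz.
Within [61.8 kHz, 194.8 kHz]: 101 kHz, 113.4 kHz, 154.6 kHz, 167 kHz.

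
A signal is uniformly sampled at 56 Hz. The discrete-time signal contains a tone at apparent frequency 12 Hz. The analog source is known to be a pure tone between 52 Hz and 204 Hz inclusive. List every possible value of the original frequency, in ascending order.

68 Hz, 100 Hz, 124 Hz, 156 Hz, 180 Hz

Frequencies that alias to 12 Hz are k·fs ± 12 Hz for integer k ≥ 0.
k=0: 12 Hz.
k=1: 44 Hz, 68 Hz.
k=2: 100 Hz, 124 Hz.
k=3: 156 Hz, 180 Hz.
k=4: 212 Hz, 236 Hz.
Within [52 Hz, 204 Hz]: 68 Hz, 100 Hz, 124 Hz, 156 Hz, 180 Hz.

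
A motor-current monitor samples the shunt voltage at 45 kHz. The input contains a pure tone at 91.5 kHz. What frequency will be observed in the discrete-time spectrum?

1.5 kHz

91.5 kHz mod fs = 1.5 kHz.
1.5 kHz ≤ fs/2 = 22.5 kHz, appears at 1.5 kHz.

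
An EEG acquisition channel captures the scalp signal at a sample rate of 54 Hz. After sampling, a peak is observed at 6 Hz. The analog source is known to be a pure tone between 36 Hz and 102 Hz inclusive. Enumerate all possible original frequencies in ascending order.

Frequencies that alias to 6 Hz are k·fs ± 6 Hz for integer k ≥ 0.
k=0: 6 Hz.
k=1: 48 Hz, 60 Hz.
k=2: 102 Hz, 114 Hz.
k=3: 156 Hz, 168 Hz.
Within [36 Hz, 102 Hz]: 48 Hz, 60 Hz, 102 Hz.

48 Hz, 60 Hz, 102 Hz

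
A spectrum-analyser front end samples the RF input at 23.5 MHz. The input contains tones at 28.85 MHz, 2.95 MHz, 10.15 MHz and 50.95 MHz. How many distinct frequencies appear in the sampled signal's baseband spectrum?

fs/2 = 11.75 MHz.
28.85 MHz mod fs = 5.35 MHz.
5.35 MHz ≤ fs/2 = 11.75 MHz, appears at 5.35 MHz.
2.95 MHz ≤ fs/2 = 11.75 MHz, passes unchanged.
10.15 MHz ≤ fs/2 = 11.75 MHz, passes unchanged.
50.95 MHz mod fs = 3.95 MHz.
3.95 MHz ≤ fs/2 = 11.75 MHz, appears at 3.95 MHz.
Distinct values: {2.95 MHz, 3.95 MHz, 5.35 MHz, 10.15 MHz} → 4.

4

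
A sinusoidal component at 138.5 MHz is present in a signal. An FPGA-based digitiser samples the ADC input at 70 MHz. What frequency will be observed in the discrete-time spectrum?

1.5 MHz

138.5 MHz mod fs = 68.5 MHz.
68.5 MHz > fs/2 = 35 MHz, folds to fs − 68.5 MHz = 1.5 MHz.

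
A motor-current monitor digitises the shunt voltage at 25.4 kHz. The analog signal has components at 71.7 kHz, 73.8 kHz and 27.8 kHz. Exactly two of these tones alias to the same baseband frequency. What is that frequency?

2.4 kHz

fs/2 = 12.7 kHz.
71.7 kHz mod fs = 20.9 kHz.
20.9 kHz > fs/2 = 12.7 kHz, folds to fs − 20.9 kHz = 4.5 kHz.
73.8 kHz mod fs = 23 kHz.
23 kHz > fs/2 = 12.7 kHz, folds to fs − 23 kHz = 2.4 kHz.
27.8 kHz mod fs = 2.4 kHz.
2.4 kHz ≤ fs/2 = 12.7 kHz, appears at 2.4 kHz.
27.8 kHz and 73.8 kHz both map to 2.4 kHz.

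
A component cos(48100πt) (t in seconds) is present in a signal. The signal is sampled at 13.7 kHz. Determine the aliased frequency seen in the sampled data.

ω = 48100π rad/s → f = ω/(2π) = 24050 Hz = 24.05 kHz.
24.05 kHz mod fs = 10.35 kHz.
10.35 kHz > fs/2 = 6.85 kHz, folds to fs − 10.35 kHz = 3.35 kHz.

3.35 kHz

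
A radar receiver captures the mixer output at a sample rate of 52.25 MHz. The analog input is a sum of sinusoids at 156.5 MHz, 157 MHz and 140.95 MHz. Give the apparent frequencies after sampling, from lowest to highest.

0.25 MHz, 15.8 MHz

fs/2 = 26.125 MHz.
156.5 MHz mod fs = 52 MHz.
52 MHz > fs/2 = 26.125 MHz, folds to fs − 52 MHz = 0.25 MHz.
157 MHz mod fs = 0.25 MHz.
0.25 MHz ≤ fs/2 = 26.125 MHz, appears at 0.25 MHz.
140.95 MHz mod fs = 36.45 MHz.
36.45 MHz > fs/2 = 26.125 MHz, folds to fs − 36.45 MHz = 15.8 MHz.
Distinct values: {0.25 MHz, 15.8 MHz}.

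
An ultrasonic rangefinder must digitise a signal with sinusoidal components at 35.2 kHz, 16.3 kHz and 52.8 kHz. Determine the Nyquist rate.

Highest-frequency component: 52.8 kHz.
Nyquist rate = 2 × 52.8 kHz = 105.6 kHz.

105.6 kHz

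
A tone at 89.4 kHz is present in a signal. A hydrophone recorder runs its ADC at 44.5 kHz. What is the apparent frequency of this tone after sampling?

0.4 kHz

89.4 kHz mod fs = 0.4 kHz.
0.4 kHz ≤ fs/2 = 22.25 kHz, appears at 0.4 kHz.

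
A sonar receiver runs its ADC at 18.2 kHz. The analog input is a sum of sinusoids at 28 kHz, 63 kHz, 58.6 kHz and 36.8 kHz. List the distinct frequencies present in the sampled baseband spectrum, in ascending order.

fs/2 = 9.1 kHz.
28 kHz mod fs = 9.8 kHz.
9.8 kHz > fs/2 = 9.1 kHz, folds to fs − 9.8 kHz = 8.4 kHz.
63 kHz mod fs = 8.4 kHz.
8.4 kHz ≤ fs/2 = 9.1 kHz, appears at 8.4 kHz.
58.6 kHz mod fs = 4 kHz.
4 kHz ≤ fs/2 = 9.1 kHz, appears at 4 kHz.
36.8 kHz mod fs = 0.4 kHz.
0.4 kHz ≤ fs/2 = 9.1 kHz, appears at 0.4 kHz.
Distinct values: {0.4 kHz, 4 kHz, 8.4 kHz}.

0.4 kHz, 4 kHz, 8.4 kHz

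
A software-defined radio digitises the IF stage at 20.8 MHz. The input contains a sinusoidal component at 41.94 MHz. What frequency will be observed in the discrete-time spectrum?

41.94 MHz mod fs = 0.34 MHz.
0.34 MHz ≤ fs/2 = 10.4 MHz, appears at 0.34 MHz.

0.34 MHz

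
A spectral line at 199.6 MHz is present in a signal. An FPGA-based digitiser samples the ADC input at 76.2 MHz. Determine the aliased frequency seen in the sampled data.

199.6 MHz mod fs = 47.2 MHz.
47.2 MHz > fs/2 = 38.1 MHz, folds to fs − 47.2 MHz = 29 MHz.

29 MHz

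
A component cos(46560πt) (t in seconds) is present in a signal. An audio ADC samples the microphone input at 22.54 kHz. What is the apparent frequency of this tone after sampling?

ω = 46560π rad/s → f = ω/(2π) = 23280 Hz = 23.28 kHz.
23.28 kHz mod fs = 0.74 kHz.
0.74 kHz ≤ fs/2 = 11.27 kHz, appears at 0.74 kHz.

0.74 kHz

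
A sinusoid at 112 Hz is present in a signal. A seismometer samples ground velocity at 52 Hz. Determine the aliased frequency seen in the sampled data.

112 Hz mod fs = 8 Hz.
8 Hz ≤ fs/2 = 26 Hz, appears at 8 Hz.

8 Hz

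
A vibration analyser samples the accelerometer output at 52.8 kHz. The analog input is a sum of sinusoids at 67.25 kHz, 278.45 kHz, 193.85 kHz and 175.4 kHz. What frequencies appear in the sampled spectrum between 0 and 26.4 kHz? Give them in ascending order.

fs/2 = 26.4 kHz.
67.25 kHz mod fs = 14.45 kHz.
14.45 kHz ≤ fs/2 = 26.4 kHz, appears at 14.45 kHz.
278.45 kHz mod fs = 14.45 kHz.
14.45 kHz ≤ fs/2 = 26.4 kHz, appears at 14.45 kHz.
193.85 kHz mod fs = 35.45 kHz.
35.45 kHz > fs/2 = 26.4 kHz, folds to fs − 35.45 kHz = 17.35 kHz.
175.4 kHz mod fs = 17 kHz.
17 kHz ≤ fs/2 = 26.4 kHz, appears at 17 kHz.
Distinct values: {14.45 kHz, 17 kHz, 17.35 kHz}.

14.45 kHz, 17 kHz, 17.35 kHz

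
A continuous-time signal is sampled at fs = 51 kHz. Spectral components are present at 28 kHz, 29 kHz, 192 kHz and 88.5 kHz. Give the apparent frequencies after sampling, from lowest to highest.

fs/2 = 25.5 kHz.
28 kHz > fs/2 = 25.5 kHz, folds to fs − 28 kHz = 23 kHz.
29 kHz > fs/2 = 25.5 kHz, folds to fs − 29 kHz = 22 kHz.
192 kHz mod fs = 39 kHz.
39 kHz > fs/2 = 25.5 kHz, folds to fs − 39 kHz = 12 kHz.
88.5 kHz mod fs = 37.5 kHz.
37.5 kHz > fs/2 = 25.5 kHz, folds to fs − 37.5 kHz = 13.5 kHz.
Distinct values: {12 kHz, 13.5 kHz, 22 kHz, 23 kHz}.

12 kHz, 13.5 kHz, 22 kHz, 23 kHz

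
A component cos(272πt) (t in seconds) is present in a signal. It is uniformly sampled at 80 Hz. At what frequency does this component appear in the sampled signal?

24 Hz

ω = 272π rad/s → f = ω/(2π) = 136 Hz.
136 Hz mod fs = 56 Hz.
56 Hz > fs/2 = 40 Hz, folds to fs − 56 Hz = 24 Hz.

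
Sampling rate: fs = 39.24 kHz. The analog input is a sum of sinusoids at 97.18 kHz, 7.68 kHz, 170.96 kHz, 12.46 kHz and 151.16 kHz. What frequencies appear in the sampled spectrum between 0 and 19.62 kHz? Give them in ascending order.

5.8 kHz, 7.68 kHz, 12.46 kHz, 14 kHz, 18.7 kHz

fs/2 = 19.62 kHz.
97.18 kHz mod fs = 18.7 kHz.
18.7 kHz ≤ fs/2 = 19.62 kHz, appears at 18.7 kHz.
7.68 kHz ≤ fs/2 = 19.62 kHz, passes unchanged.
170.96 kHz mod fs = 14 kHz.
14 kHz ≤ fs/2 = 19.62 kHz, appears at 14 kHz.
12.46 kHz ≤ fs/2 = 19.62 kHz, passes unchanged.
151.16 kHz mod fs = 33.44 kHz.
33.44 kHz > fs/2 = 19.62 kHz, folds to fs − 33.44 kHz = 5.8 kHz.
Distinct values: {5.8 kHz, 7.68 kHz, 12.46 kHz, 14 kHz, 18.7 kHz}.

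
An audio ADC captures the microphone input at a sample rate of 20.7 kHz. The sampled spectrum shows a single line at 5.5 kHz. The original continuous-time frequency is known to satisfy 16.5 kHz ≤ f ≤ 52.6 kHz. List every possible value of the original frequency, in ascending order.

26.2 kHz, 35.9 kHz, 46.9 kHz

Frequencies that alias to 5.5 kHz are k·fs ± 5.5 kHz for integer k ≥ 0.
k=0: 5.5 kHz.
k=1: 15.2 kHz, 26.2 kHz.
k=2: 35.9 kHz, 46.9 kHz.
k=3: 56.6 kHz, 67.6 kHz.
Within [16.5 kHz, 52.6 kHz]: 26.2 kHz, 35.9 kHz, 46.9 kHz.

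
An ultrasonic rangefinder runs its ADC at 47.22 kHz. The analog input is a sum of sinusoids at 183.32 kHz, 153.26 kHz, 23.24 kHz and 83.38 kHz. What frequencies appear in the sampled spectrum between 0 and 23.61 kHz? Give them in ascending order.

fs/2 = 23.61 kHz.
183.32 kHz mod fs = 41.66 kHz.
41.66 kHz > fs/2 = 23.61 kHz, folds to fs − 41.66 kHz = 5.56 kHz.
153.26 kHz mod fs = 11.6 kHz.
11.6 kHz ≤ fs/2 = 23.61 kHz, appears at 11.6 kHz.
23.24 kHz ≤ fs/2 = 23.61 kHz, passes unchanged.
83.38 kHz mod fs = 36.16 kHz.
36.16 kHz > fs/2 = 23.61 kHz, folds to fs − 36.16 kHz = 11.06 kHz.
Distinct values: {5.56 kHz, 11.06 kHz, 11.6 kHz, 23.24 kHz}.

5.56 kHz, 11.06 kHz, 11.6 kHz, 23.24 kHz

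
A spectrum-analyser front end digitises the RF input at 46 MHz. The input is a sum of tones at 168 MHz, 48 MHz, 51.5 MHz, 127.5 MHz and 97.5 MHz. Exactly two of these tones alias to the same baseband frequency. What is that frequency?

5.5 MHz

fs/2 = 23 MHz.
168 MHz mod fs = 30 MHz.
30 MHz > fs/2 = 23 MHz, folds to fs − 30 MHz = 16 MHz.
48 MHz mod fs = 2 MHz.
2 MHz ≤ fs/2 = 23 MHz, appears at 2 MHz.
51.5 MHz mod fs = 5.5 MHz.
5.5 MHz ≤ fs/2 = 23 MHz, appears at 5.5 MHz.
127.5 MHz mod fs = 35.5 MHz.
35.5 MHz > fs/2 = 23 MHz, folds to fs − 35.5 MHz = 10.5 MHz.
97.5 MHz mod fs = 5.5 MHz.
5.5 MHz ≤ fs/2 = 23 MHz, appears at 5.5 MHz.
51.5 MHz and 97.5 MHz both map to 5.5 MHz.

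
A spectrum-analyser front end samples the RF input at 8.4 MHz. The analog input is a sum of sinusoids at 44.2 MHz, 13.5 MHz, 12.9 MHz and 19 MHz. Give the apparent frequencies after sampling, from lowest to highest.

2.2 MHz, 3.3 MHz, 3.9 MHz

fs/2 = 4.2 MHz.
44.2 MHz mod fs = 2.2 MHz.
2.2 MHz ≤ fs/2 = 4.2 MHz, appears at 2.2 MHz.
13.5 MHz mod fs = 5.1 MHz.
5.1 MHz > fs/2 = 4.2 MHz, folds to fs − 5.1 MHz = 3.3 MHz.
12.9 MHz mod fs = 4.5 MHz.
4.5 MHz > fs/2 = 4.2 MHz, folds to fs − 4.5 MHz = 3.9 MHz.
19 MHz mod fs = 2.2 MHz.
2.2 MHz ≤ fs/2 = 4.2 MHz, appears at 2.2 MHz.
Distinct values: {2.2 MHz, 3.3 MHz, 3.9 MHz}.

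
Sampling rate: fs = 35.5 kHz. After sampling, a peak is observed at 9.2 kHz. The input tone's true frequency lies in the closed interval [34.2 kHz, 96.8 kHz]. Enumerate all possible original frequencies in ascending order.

44.7 kHz, 61.8 kHz, 80.2 kHz

Frequencies that alias to 9.2 kHz are k·fs ± 9.2 kHz for integer k ≥ 0.
k=0: 9.2 kHz.
k=1: 26.3 kHz, 44.7 kHz.
k=2: 61.8 kHz, 80.2 kHz.
k=3: 97.3 kHz, 115.7 kHz.
Within [34.2 kHz, 96.8 kHz]: 44.7 kHz, 61.8 kHz, 80.2 kHz.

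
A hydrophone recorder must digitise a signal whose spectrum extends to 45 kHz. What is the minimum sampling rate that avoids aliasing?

Nyquist rate = 2 × 45 kHz = 90 kHz.

90 kHz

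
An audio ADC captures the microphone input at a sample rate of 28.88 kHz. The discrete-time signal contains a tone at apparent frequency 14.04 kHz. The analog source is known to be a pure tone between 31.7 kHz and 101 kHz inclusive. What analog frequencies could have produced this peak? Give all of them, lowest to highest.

42.92 kHz, 43.72 kHz, 71.8 kHz, 72.6 kHz, 100.68 kHz

Frequencies that alias to 14.04 kHz are k·fs ± 14.04 kHz for integer k ≥ 0.
k=0: 14.04 kHz.
k=1: 14.84 kHz, 42.92 kHz.
k=2: 43.72 kHz, 71.8 kHz.
k=3: 72.6 kHz, 100.68 kHz.
k=4: 101.48 kHz, 129.56 kHz.
Within [31.7 kHz, 101 kHz]: 42.92 kHz, 43.72 kHz, 71.8 kHz, 72.6 kHz, 100.68 kHz.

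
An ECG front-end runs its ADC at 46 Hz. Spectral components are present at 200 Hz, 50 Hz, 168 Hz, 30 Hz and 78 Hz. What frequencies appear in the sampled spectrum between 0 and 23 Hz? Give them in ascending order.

4 Hz, 14 Hz, 16 Hz

fs/2 = 23 Hz.
200 Hz mod fs = 16 Hz.
16 Hz ≤ fs/2 = 23 Hz, appears at 16 Hz.
50 Hz mod fs = 4 Hz.
4 Hz ≤ fs/2 = 23 Hz, appears at 4 Hz.
168 Hz mod fs = 30 Hz.
30 Hz > fs/2 = 23 Hz, folds to fs − 30 Hz = 16 Hz.
30 Hz > fs/2 = 23 Hz, folds to fs − 30 Hz = 16 Hz.
78 Hz mod fs = 32 Hz.
32 Hz > fs/2 = 23 Hz, folds to fs − 32 Hz = 14 Hz.
Distinct values: {4 Hz, 14 Hz, 16 Hz}.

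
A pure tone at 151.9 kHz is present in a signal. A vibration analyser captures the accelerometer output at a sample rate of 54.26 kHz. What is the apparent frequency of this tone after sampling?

151.9 kHz mod fs = 43.38 kHz.
43.38 kHz > fs/2 = 27.13 kHz, folds to fs − 43.38 kHz = 10.88 kHz.

10.88 kHz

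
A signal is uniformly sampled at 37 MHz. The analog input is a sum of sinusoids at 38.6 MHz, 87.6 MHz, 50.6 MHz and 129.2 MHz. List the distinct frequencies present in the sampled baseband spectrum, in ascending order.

1.6 MHz, 13.6 MHz, 18.2 MHz

fs/2 = 18.5 MHz.
38.6 MHz mod fs = 1.6 MHz.
1.6 MHz ≤ fs/2 = 18.5 MHz, appears at 1.6 MHz.
87.6 MHz mod fs = 13.6 MHz.
13.6 MHz ≤ fs/2 = 18.5 MHz, appears at 13.6 MHz.
50.6 MHz mod fs = 13.6 MHz.
13.6 MHz ≤ fs/2 = 18.5 MHz, appears at 13.6 MHz.
129.2 MHz mod fs = 18.2 MHz.
18.2 MHz ≤ fs/2 = 18.5 MHz, appears at 18.2 MHz.
Distinct values: {1.6 MHz, 13.6 MHz, 18.2 MHz}.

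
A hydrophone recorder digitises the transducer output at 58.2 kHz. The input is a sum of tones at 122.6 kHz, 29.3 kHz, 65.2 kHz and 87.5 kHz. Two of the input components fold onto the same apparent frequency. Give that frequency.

fs/2 = 29.1 kHz.
122.6 kHz mod fs = 6.2 kHz.
6.2 kHz ≤ fs/2 = 29.1 kHz, appears at 6.2 kHz.
29.3 kHz > fs/2 = 29.1 kHz, folds to fs − 29.3 kHz = 28.9 kHz.
65.2 kHz mod fs = 7 kHz.
7 kHz ≤ fs/2 = 29.1 kHz, appears at 7 kHz.
87.5 kHz mod fs = 29.3 kHz.
29.3 kHz > fs/2 = 29.1 kHz, folds to fs − 29.3 kHz = 28.9 kHz.
29.3 kHz and 87.5 kHz both map to 28.9 kHz.

28.9 kHz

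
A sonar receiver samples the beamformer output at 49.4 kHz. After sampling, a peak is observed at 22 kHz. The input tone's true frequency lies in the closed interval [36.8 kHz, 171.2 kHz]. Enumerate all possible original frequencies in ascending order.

Frequencies that alias to 22 kHz are k·fs ± 22 kHz for integer k ≥ 0.
k=0: 22 kHz.
k=1: 27.4 kHz, 71.4 kHz.
k=2: 76.8 kHz, 120.8 kHz.
k=3: 126.2 kHz, 170.2 kHz.
k=4: 175.6 kHz, 219.6 kHz.
Within [36.8 kHz, 171.2 kHz]: 71.4 kHz, 76.8 kHz, 120.8 kHz, 126.2 kHz, 170.2 kHz.

71.4 kHz, 76.8 kHz, 120.8 kHz, 126.2 kHz, 170.2 kHz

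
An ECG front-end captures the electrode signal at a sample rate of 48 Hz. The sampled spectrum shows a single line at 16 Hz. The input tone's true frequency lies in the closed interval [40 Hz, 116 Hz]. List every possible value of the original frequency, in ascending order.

Frequencies that alias to 16 Hz are k·fs ± 16 Hz for integer k ≥ 0.
k=0: 16 Hz.
k=1: 32 Hz, 64 Hz.
k=2: 80 Hz, 112 Hz.
k=3: 128 Hz, 160 Hz.
Within [40 Hz, 116 Hz]: 64 Hz, 80 Hz, 112 Hz.

64 Hz, 80 Hz, 112 Hz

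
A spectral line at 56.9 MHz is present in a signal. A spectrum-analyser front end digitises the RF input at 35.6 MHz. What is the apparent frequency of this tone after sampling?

56.9 MHz mod fs = 21.3 MHz.
21.3 MHz > fs/2 = 17.8 MHz, folds to fs − 21.3 MHz = 14.3 MHz.

14.3 MHz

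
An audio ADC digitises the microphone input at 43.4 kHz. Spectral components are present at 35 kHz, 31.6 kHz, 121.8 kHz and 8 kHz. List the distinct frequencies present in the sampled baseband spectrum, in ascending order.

fs/2 = 21.7 kHz.
35 kHz > fs/2 = 21.7 kHz, folds to fs − 35 kHz = 8.4 kHz.
31.6 kHz > fs/2 = 21.7 kHz, folds to fs − 31.6 kHz = 11.8 kHz.
121.8 kHz mod fs = 35 kHz.
35 kHz > fs/2 = 21.7 kHz, folds to fs − 35 kHz = 8.4 kHz.
8 kHz ≤ fs/2 = 21.7 kHz, passes unchanged.
Distinct values: {8 kHz, 8.4 kHz, 11.8 kHz}.

8 kHz, 8.4 kHz, 11.8 kHz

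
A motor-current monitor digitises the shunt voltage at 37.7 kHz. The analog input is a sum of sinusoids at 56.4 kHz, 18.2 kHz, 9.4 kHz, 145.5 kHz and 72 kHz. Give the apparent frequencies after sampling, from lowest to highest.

fs/2 = 18.85 kHz.
56.4 kHz mod fs = 18.7 kHz.
18.7 kHz ≤ fs/2 = 18.85 kHz, appears at 18.7 kHz.
18.2 kHz ≤ fs/2 = 18.85 kHz, passes unchanged.
9.4 kHz ≤ fs/2 = 18.85 kHz, passes unchanged.
145.5 kHz mod fs = 32.4 kHz.
32.4 kHz > fs/2 = 18.85 kHz, folds to fs − 32.4 kHz = 5.3 kHz.
72 kHz mod fs = 34.3 kHz.
34.3 kHz > fs/2 = 18.85 kHz, folds to fs − 34.3 kHz = 3.4 kHz.
Distinct values: {3.4 kHz, 5.3 kHz, 9.4 kHz, 18.2 kHz, 18.7 kHz}.

3.4 kHz, 5.3 kHz, 9.4 kHz, 18.2 kHz, 18.7 kHz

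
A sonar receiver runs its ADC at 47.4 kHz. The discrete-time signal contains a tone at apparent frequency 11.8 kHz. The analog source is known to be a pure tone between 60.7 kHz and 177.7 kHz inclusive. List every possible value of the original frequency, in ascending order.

83 kHz, 106.6 kHz, 130.4 kHz, 154 kHz

Frequencies that alias to 11.8 kHz are k·fs ± 11.8 kHz for integer k ≥ 0.
k=0: 11.8 kHz.
k=1: 35.6 kHz, 59.2 kHz.
k=2: 83 kHz, 106.6 kHz.
k=3: 130.4 kHz, 154 kHz.
k=4: 177.8 kHz, 201.4 kHz.
Within [60.7 kHz, 177.7 kHz]: 83 kHz, 106.6 kHz, 130.4 kHz, 154 kHz.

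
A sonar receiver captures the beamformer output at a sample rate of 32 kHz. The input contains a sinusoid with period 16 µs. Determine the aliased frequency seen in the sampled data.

1.5 kHz

T = 16 µs → f = 1/T = 62.5 kHz.
62.5 kHz mod fs = 30.5 kHz.
30.5 kHz > fs/2 = 16 kHz, folds to fs − 30.5 kHz = 1.5 kHz.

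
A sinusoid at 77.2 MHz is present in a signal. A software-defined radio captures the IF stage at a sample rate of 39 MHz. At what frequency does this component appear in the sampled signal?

0.8 MHz

77.2 MHz mod fs = 38.2 MHz.
38.2 MHz > fs/2 = 19.5 MHz, folds to fs − 38.2 MHz = 0.8 MHz.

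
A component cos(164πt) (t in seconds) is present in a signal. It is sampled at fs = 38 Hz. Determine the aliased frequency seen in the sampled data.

6 Hz

ω = 164π rad/s → f = ω/(2π) = 82 Hz.
82 Hz mod fs = 6 Hz.
6 Hz ≤ fs/2 = 19 Hz, appears at 6 Hz.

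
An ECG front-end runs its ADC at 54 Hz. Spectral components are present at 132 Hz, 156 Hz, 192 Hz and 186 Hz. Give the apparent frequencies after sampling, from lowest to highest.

6 Hz, 24 Hz

fs/2 = 27 Hz.
132 Hz mod fs = 24 Hz.
24 Hz ≤ fs/2 = 27 Hz, appears at 24 Hz.
156 Hz mod fs = 48 Hz.
48 Hz > fs/2 = 27 Hz, folds to fs − 48 Hz = 6 Hz.
192 Hz mod fs = 30 Hz.
30 Hz > fs/2 = 27 Hz, folds to fs − 30 Hz = 24 Hz.
186 Hz mod fs = 24 Hz.
24 Hz ≤ fs/2 = 27 Hz, appears at 24 Hz.
Distinct values: {6 Hz, 24 Hz}.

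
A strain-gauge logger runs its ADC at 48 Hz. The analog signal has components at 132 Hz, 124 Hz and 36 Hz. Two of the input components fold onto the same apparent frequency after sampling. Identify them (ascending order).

36 Hz, 132 Hz

fs/2 = 24 Hz.
132 Hz mod fs = 36 Hz.
36 Hz > fs/2 = 24 Hz, folds to fs − 36 Hz = 12 Hz.
124 Hz mod fs = 28 Hz.
28 Hz > fs/2 = 24 Hz, folds to fs − 28 Hz = 20 Hz.
36 Hz > fs/2 = 24 Hz, folds to fs − 36 Hz = 12 Hz.
36 Hz and 132 Hz both map to 12 Hz.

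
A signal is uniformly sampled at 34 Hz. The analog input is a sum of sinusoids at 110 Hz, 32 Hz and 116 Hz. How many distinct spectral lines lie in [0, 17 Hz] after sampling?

fs/2 = 17 Hz.
110 Hz mod fs = 8 Hz.
8 Hz ≤ fs/2 = 17 Hz, appears at 8 Hz.
32 Hz > fs/2 = 17 Hz, folds to fs − 32 Hz = 2 Hz.
116 Hz mod fs = 14 Hz.
14 Hz ≤ fs/2 = 17 Hz, appears at 14 Hz.
Distinct values: {2 Hz, 8 Hz, 14 Hz} → 3.

3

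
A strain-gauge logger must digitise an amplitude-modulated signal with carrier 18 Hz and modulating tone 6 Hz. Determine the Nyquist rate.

48 Hz

AM sidebands sit at fc ± fm = 12 Hz and 24 Hz.
Highest-frequency component: 24 Hz.
Nyquist rate = 2 × 24 Hz = 48 Hz.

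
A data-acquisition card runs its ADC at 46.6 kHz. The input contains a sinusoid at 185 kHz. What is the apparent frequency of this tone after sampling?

1.4 kHz

185 kHz mod fs = 45.2 kHz.
45.2 kHz > fs/2 = 23.3 kHz, folds to fs − 45.2 kHz = 1.4 kHz.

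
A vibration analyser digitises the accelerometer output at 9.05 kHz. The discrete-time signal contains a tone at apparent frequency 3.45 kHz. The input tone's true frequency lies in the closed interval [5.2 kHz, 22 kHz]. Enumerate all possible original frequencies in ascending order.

5.6 kHz, 12.5 kHz, 14.65 kHz, 21.55 kHz

Frequencies that alias to 3.45 kHz are k·fs ± 3.45 kHz for integer k ≥ 0.
k=0: 3.45 kHz.
k=1: 5.6 kHz, 12.5 kHz.
k=2: 14.65 kHz, 21.55 kHz.
k=3: 23.7 kHz, 30.6 kHz.
Within [5.2 kHz, 22 kHz]: 5.6 kHz, 12.5 kHz, 14.65 kHz, 21.55 kHz.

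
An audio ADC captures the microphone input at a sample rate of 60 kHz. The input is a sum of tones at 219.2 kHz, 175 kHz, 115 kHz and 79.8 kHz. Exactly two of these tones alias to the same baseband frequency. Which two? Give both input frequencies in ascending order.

fs/2 = 30 kHz.
219.2 kHz mod fs = 39.2 kHz.
39.2 kHz > fs/2 = 30 kHz, folds to fs − 39.2 kHz = 20.8 kHz.
175 kHz mod fs = 55 kHz.
55 kHz > fs/2 = 30 kHz, folds to fs − 55 kHz = 5 kHz.
115 kHz mod fs = 55 kHz.
55 kHz > fs/2 = 30 kHz, folds to fs − 55 kHz = 5 kHz.
79.8 kHz mod fs = 19.8 kHz.
19.8 kHz ≤ fs/2 = 30 kHz, appears at 19.8 kHz.
115 kHz and 175 kHz both map to 5 kHz.

115 kHz, 175 kHz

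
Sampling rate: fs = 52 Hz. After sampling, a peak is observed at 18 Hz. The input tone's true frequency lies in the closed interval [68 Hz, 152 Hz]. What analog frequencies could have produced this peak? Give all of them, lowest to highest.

Frequencies that alias to 18 Hz are k·fs ± 18 Hz for integer k ≥ 0.
k=0: 18 Hz.
k=1: 34 Hz, 70 Hz.
k=2: 86 Hz, 122 Hz.
k=3: 138 Hz, 174 Hz.
k=4: 190 Hz, 226 Hz.
Within [68 Hz, 152 Hz]: 70 Hz, 86 Hz, 122 Hz, 138 Hz.

70 Hz, 86 Hz, 122 Hz, 138 Hz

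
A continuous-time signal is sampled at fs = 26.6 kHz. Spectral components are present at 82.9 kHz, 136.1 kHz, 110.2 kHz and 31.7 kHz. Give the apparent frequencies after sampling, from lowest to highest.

3.1 kHz, 3.8 kHz, 5.1 kHz

fs/2 = 13.3 kHz.
82.9 kHz mod fs = 3.1 kHz.
3.1 kHz ≤ fs/2 = 13.3 kHz, appears at 3.1 kHz.
136.1 kHz mod fs = 3.1 kHz.
3.1 kHz ≤ fs/2 = 13.3 kHz, appears at 3.1 kHz.
110.2 kHz mod fs = 3.8 kHz.
3.8 kHz ≤ fs/2 = 13.3 kHz, appears at 3.8 kHz.
31.7 kHz mod fs = 5.1 kHz.
5.1 kHz ≤ fs/2 = 13.3 kHz, appears at 5.1 kHz.
Distinct values: {3.1 kHz, 3.8 kHz, 5.1 kHz}.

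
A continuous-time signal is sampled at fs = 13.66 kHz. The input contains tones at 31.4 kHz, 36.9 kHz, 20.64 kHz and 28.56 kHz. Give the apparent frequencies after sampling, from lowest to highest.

1.24 kHz, 4.08 kHz, 6.68 kHz

fs/2 = 6.83 kHz.
31.4 kHz mod fs = 4.08 kHz.
4.08 kHz ≤ fs/2 = 6.83 kHz, appears at 4.08 kHz.
36.9 kHz mod fs = 9.58 kHz.
9.58 kHz > fs/2 = 6.83 kHz, folds to fs − 9.58 kHz = 4.08 kHz.
20.64 kHz mod fs = 6.98 kHz.
6.98 kHz > fs/2 = 6.83 kHz, folds to fs − 6.98 kHz = 6.68 kHz.
28.56 kHz mod fs = 1.24 kHz.
1.24 kHz ≤ fs/2 = 6.83 kHz, appears at 1.24 kHz.
Distinct values: {1.24 kHz, 4.08 kHz, 6.68 kHz}.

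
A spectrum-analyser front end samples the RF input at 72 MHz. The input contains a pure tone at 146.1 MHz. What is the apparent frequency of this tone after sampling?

146.1 MHz mod fs = 2.1 MHz.
2.1 MHz ≤ fs/2 = 36 MHz, appears at 2.1 MHz.

2.1 MHz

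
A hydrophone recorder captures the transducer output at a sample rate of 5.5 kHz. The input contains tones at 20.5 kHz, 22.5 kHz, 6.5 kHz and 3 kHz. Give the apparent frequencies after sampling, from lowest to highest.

fs/2 = 2.75 kHz.
20.5 kHz mod fs = 4 kHz.
4 kHz > fs/2 = 2.75 kHz, folds to fs − 4 kHz = 1.5 kHz.
22.5 kHz mod fs = 0.5 kHz.
0.5 kHz ≤ fs/2 = 2.75 kHz, appears at 0.5 kHz.
6.5 kHz mod fs = 1 kHz.
1 kHz ≤ fs/2 = 2.75 kHz, appears at 1 kHz.
3 kHz > fs/2 = 2.75 kHz, folds to fs − 3 kHz = 2.5 kHz.
Distinct values: {0.5 kHz, 1 kHz, 1.5 kHz, 2.5 kHz}.

0.5 kHz, 1 kHz, 1.5 kHz, 2.5 kHz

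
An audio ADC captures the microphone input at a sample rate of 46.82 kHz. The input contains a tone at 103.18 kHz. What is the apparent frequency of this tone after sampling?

9.54 kHz

103.18 kHz mod fs = 9.54 kHz.
9.54 kHz ≤ fs/2 = 23.41 kHz, appears at 9.54 kHz.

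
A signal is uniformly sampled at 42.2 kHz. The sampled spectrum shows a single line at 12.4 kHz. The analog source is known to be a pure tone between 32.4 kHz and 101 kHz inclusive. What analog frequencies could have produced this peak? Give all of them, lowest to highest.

Frequencies that alias to 12.4 kHz are k·fs ± 12.4 kHz for integer k ≥ 0.
k=0: 12.4 kHz.
k=1: 29.8 kHz, 54.6 kHz.
k=2: 72 kHz, 96.8 kHz.
k=3: 114.2 kHz, 139 kHz.
Within [32.4 kHz, 101 kHz]: 54.6 kHz, 72 kHz, 96.8 kHz.

54.6 kHz, 72 kHz, 96.8 kHz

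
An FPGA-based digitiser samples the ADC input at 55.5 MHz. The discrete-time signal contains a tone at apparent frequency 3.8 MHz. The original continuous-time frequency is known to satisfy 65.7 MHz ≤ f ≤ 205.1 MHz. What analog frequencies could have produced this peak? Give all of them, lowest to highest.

Frequencies that alias to 3.8 MHz are k·fs ± 3.8 MHz for integer k ≥ 0.
k=0: 3.8 MHz.
k=1: 51.7 MHz, 59.3 MHz.
k=2: 107.2 MHz, 114.8 MHz.
k=3: 162.7 MHz, 170.3 MHz.
k=4: 218.2 MHz, 225.8 MHz.
Within [65.7 MHz, 205.1 MHz]: 107.2 MHz, 114.8 MHz, 162.7 MHz, 170.3 MHz.

107.2 MHz, 114.8 MHz, 162.7 MHz, 170.3 MHz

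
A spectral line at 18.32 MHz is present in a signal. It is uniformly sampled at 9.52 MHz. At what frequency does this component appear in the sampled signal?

0.72 MHz

18.32 MHz mod fs = 8.8 MHz.
8.8 MHz > fs/2 = 4.76 MHz, folds to fs − 8.8 MHz = 0.72 MHz.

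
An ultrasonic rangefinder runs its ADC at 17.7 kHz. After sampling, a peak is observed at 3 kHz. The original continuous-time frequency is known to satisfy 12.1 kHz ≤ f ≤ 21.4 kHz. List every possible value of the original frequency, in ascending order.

Frequencies that alias to 3 kHz are k·fs ± 3 kHz for integer k ≥ 0.
k=0: 3 kHz.
k=1: 14.7 kHz, 20.7 kHz.
k=2: 32.4 kHz, 38.4 kHz.
Within [12.1 kHz, 21.4 kHz]: 14.7 kHz, 20.7 kHz.

14.7 kHz, 20.7 kHz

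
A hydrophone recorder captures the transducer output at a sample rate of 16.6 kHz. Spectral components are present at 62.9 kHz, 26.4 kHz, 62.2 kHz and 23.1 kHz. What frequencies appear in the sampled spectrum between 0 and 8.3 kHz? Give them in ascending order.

3.5 kHz, 4.2 kHz, 6.5 kHz, 6.8 kHz

fs/2 = 8.3 kHz.
62.9 kHz mod fs = 13.1 kHz.
13.1 kHz > fs/2 = 8.3 kHz, folds to fs − 13.1 kHz = 3.5 kHz.
26.4 kHz mod fs = 9.8 kHz.
9.8 kHz > fs/2 = 8.3 kHz, folds to fs − 9.8 kHz = 6.8 kHz.
62.2 kHz mod fs = 12.4 kHz.
12.4 kHz > fs/2 = 8.3 kHz, folds to fs − 12.4 kHz = 4.2 kHz.
23.1 kHz mod fs = 6.5 kHz.
6.5 kHz ≤ fs/2 = 8.3 kHz, appears at 6.5 kHz.
Distinct values: {3.5 kHz, 4.2 kHz, 6.5 kHz, 6.8 kHz}.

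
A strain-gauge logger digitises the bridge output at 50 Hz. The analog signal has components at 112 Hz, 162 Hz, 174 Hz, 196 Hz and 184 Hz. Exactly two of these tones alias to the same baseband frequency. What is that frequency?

12 Hz

fs/2 = 25 Hz.
112 Hz mod fs = 12 Hz.
12 Hz ≤ fs/2 = 25 Hz, appears at 12 Hz.
162 Hz mod fs = 12 Hz.
12 Hz ≤ fs/2 = 25 Hz, appears at 12 Hz.
174 Hz mod fs = 24 Hz.
24 Hz ≤ fs/2 = 25 Hz, appears at 24 Hz.
196 Hz mod fs = 46 Hz.
46 Hz > fs/2 = 25 Hz, folds to fs − 46 Hz = 4 Hz.
184 Hz mod fs = 34 Hz.
34 Hz > fs/2 = 25 Hz, folds to fs − 34 Hz = 16 Hz.
112 Hz and 162 Hz both map to 12 Hz.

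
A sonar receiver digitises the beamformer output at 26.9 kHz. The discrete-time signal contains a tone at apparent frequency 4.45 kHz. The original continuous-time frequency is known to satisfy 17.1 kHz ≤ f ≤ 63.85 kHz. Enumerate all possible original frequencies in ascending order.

22.45 kHz, 31.35 kHz, 49.35 kHz, 58.25 kHz

Frequencies that alias to 4.45 kHz are k·fs ± 4.45 kHz for integer k ≥ 0.
k=0: 4.45 kHz.
k=1: 22.45 kHz, 31.35 kHz.
k=2: 49.35 kHz, 58.25 kHz.
k=3: 76.25 kHz, 85.15 kHz.
Within [17.1 kHz, 63.85 kHz]: 22.45 kHz, 31.35 kHz, 49.35 kHz, 58.25 kHz.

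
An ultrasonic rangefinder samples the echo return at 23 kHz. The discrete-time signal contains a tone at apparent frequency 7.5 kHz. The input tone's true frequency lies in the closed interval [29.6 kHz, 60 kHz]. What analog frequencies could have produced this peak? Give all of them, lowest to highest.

Frequencies that alias to 7.5 kHz are k·fs ± 7.5 kHz for integer k ≥ 0.
k=0: 7.5 kHz.
k=1: 15.5 kHz, 30.5 kHz.
k=2: 38.5 kHz, 53.5 kHz.
k=3: 61.5 kHz, 76.5 kHz.
Within [29.6 kHz, 60 kHz]: 30.5 kHz, 38.5 kHz, 53.5 kHz.

30.5 kHz, 38.5 kHz, 53.5 kHz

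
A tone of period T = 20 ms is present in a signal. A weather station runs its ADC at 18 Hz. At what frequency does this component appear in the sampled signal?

T = 20 ms → f = 1/T = 50 Hz.
50 Hz mod fs = 14 Hz.
14 Hz > fs/2 = 9 Hz, folds to fs − 14 Hz = 4 Hz.

4 Hz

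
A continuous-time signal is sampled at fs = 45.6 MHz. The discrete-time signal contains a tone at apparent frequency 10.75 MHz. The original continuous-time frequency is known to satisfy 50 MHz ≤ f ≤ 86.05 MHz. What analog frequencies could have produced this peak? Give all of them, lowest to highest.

56.35 MHz, 80.45 MHz

Frequencies that alias to 10.75 MHz are k·fs ± 10.75 MHz for integer k ≥ 0.
k=0: 10.75 MHz.
k=1: 34.85 MHz, 56.35 MHz.
k=2: 80.45 MHz, 101.95 MHz.
k=3: 126.05 MHz, 147.55 MHz.
Within [50 MHz, 86.05 MHz]: 56.35 MHz, 80.45 MHz.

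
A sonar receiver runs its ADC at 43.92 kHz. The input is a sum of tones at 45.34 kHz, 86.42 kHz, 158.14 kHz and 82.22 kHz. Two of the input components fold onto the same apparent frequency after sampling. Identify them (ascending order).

45.34 kHz, 86.42 kHz

fs/2 = 21.96 kHz.
45.34 kHz mod fs = 1.42 kHz.
1.42 kHz ≤ fs/2 = 21.96 kHz, appears at 1.42 kHz.
86.42 kHz mod fs = 42.5 kHz.
42.5 kHz > fs/2 = 21.96 kHz, folds to fs − 42.5 kHz = 1.42 kHz.
158.14 kHz mod fs = 26.38 kHz.
26.38 kHz > fs/2 = 21.96 kHz, folds to fs − 26.38 kHz = 17.54 kHz.
82.22 kHz mod fs = 38.3 kHz.
38.3 kHz > fs/2 = 21.96 kHz, folds to fs − 38.3 kHz = 5.62 kHz.
45.34 kHz and 86.42 kHz both map to 1.42 kHz.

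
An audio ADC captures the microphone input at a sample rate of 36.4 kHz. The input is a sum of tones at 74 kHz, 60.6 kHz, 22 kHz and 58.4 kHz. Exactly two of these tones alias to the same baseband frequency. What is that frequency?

14.4 kHz

fs/2 = 18.2 kHz.
74 kHz mod fs = 1.2 kHz.
1.2 kHz ≤ fs/2 = 18.2 kHz, appears at 1.2 kHz.
60.6 kHz mod fs = 24.2 kHz.
24.2 kHz > fs/2 = 18.2 kHz, folds to fs − 24.2 kHz = 12.2 kHz.
22 kHz > fs/2 = 18.2 kHz, folds to fs − 22 kHz = 14.4 kHz.
58.4 kHz mod fs = 22 kHz.
22 kHz > fs/2 = 18.2 kHz, folds to fs − 22 kHz = 14.4 kHz.
22 kHz and 58.4 kHz both map to 14.4 kHz.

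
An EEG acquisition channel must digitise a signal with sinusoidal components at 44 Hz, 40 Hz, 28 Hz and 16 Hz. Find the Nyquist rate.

Highest-frequency component: 44 Hz.
Nyquist rate = 2 × 44 Hz = 88 Hz.

88 Hz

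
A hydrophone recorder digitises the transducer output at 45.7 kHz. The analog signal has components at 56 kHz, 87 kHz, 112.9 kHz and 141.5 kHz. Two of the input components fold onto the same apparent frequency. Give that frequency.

fs/2 = 22.85 kHz.
56 kHz mod fs = 10.3 kHz.
10.3 kHz ≤ fs/2 = 22.85 kHz, appears at 10.3 kHz.
87 kHz mod fs = 41.3 kHz.
41.3 kHz > fs/2 = 22.85 kHz, folds to fs − 41.3 kHz = 4.4 kHz.
112.9 kHz mod fs = 21.5 kHz.
21.5 kHz ≤ fs/2 = 22.85 kHz, appears at 21.5 kHz.
141.5 kHz mod fs = 4.4 kHz.
4.4 kHz ≤ fs/2 = 22.85 kHz, appears at 4.4 kHz.
87 kHz and 141.5 kHz both map to 4.4 kHz.

4.4 kHz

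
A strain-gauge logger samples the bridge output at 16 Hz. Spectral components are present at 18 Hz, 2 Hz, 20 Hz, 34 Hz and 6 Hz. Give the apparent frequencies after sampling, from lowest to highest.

2 Hz, 4 Hz, 6 Hz

fs/2 = 8 Hz.
18 Hz mod fs = 2 Hz.
2 Hz ≤ fs/2 = 8 Hz, appears at 2 Hz.
2 Hz ≤ fs/2 = 8 Hz, passes unchanged.
20 Hz mod fs = 4 Hz.
4 Hz ≤ fs/2 = 8 Hz, appears at 4 Hz.
34 Hz mod fs = 2 Hz.
2 Hz ≤ fs/2 = 8 Hz, appears at 2 Hz.
6 Hz ≤ fs/2 = 8 Hz, passes unchanged.
Distinct values: {2 Hz, 4 Hz, 6 Hz}.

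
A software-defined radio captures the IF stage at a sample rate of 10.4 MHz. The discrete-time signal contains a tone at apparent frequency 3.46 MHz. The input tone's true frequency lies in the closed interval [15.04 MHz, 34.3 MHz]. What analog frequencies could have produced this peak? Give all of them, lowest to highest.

Frequencies that alias to 3.46 MHz are k·fs ± 3.46 MHz for integer k ≥ 0.
k=0: 3.46 MHz.
k=1: 6.94 MHz, 13.86 MHz.
k=2: 17.34 MHz, 24.26 MHz.
k=3: 27.74 MHz, 34.66 MHz.
k=4: 38.14 MHz, 45.06 MHz.
Within [15.04 MHz, 34.3 MHz]: 17.34 MHz, 24.26 MHz, 27.74 MHz.

17.34 MHz, 24.26 MHz, 27.74 MHz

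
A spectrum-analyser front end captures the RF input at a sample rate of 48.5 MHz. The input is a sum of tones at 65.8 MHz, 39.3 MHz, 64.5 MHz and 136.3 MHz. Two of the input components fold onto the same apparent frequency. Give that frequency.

fs/2 = 24.25 MHz.
65.8 MHz mod fs = 17.3 MHz.
17.3 MHz ≤ fs/2 = 24.25 MHz, appears at 17.3 MHz.
39.3 MHz > fs/2 = 24.25 MHz, folds to fs − 39.3 MHz = 9.2 MHz.
64.5 MHz mod fs = 16 MHz.
16 MHz ≤ fs/2 = 24.25 MHz, appears at 16 MHz.
136.3 MHz mod fs = 39.3 MHz.
39.3 MHz > fs/2 = 24.25 MHz, folds to fs − 39.3 MHz = 9.2 MHz.
39.3 MHz and 136.3 MHz both map to 9.2 MHz.

9.2 MHz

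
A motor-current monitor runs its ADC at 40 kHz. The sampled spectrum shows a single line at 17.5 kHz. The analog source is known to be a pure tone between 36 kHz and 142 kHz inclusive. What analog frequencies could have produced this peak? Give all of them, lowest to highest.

Frequencies that alias to 17.5 kHz are k·fs ± 17.5 kHz for integer k ≥ 0.
k=0: 17.5 kHz.
k=1: 22.5 kHz, 57.5 kHz.
k=2: 62.5 kHz, 97.5 kHz.
k=3: 102.5 kHz, 137.5 kHz.
k=4: 142.5 kHz, 177.5 kHz.
Within [36 kHz, 142 kHz]: 57.5 kHz, 62.5 kHz, 97.5 kHz, 102.5 kHz, 137.5 kHz.

57.5 kHz, 62.5 kHz, 97.5 kHz, 102.5 kHz, 137.5 kHz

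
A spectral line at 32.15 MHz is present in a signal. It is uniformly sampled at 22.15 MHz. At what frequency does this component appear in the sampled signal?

10 MHz

32.15 MHz mod fs = 10 MHz.
10 MHz ≤ fs/2 = 11.075 MHz, appears at 10 MHz.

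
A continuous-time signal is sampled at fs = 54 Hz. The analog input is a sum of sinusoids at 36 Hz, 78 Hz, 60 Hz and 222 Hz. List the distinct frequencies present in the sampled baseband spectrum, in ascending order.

fs/2 = 27 Hz.
36 Hz > fs/2 = 27 Hz, folds to fs − 36 Hz = 18 Hz.
78 Hz mod fs = 24 Hz.
24 Hz ≤ fs/2 = 27 Hz, appears at 24 Hz.
60 Hz mod fs = 6 Hz.
6 Hz ≤ fs/2 = 27 Hz, appears at 6 Hz.
222 Hz mod fs = 6 Hz.
6 Hz ≤ fs/2 = 27 Hz, appears at 6 Hz.
Distinct values: {6 Hz, 18 Hz, 24 Hz}.

6 Hz, 18 Hz, 24 Hz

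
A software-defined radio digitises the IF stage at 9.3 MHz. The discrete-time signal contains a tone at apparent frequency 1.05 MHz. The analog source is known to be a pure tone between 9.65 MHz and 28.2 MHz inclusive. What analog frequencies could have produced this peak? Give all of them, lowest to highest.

Frequencies that alias to 1.05 MHz are k·fs ± 1.05 MHz for integer k ≥ 0.
k=0: 1.05 MHz.
k=1: 8.25 MHz, 10.35 MHz.
k=2: 17.55 MHz, 19.65 MHz.
k=3: 26.85 MHz, 28.95 MHz.
k=4: 36.15 MHz, 38.25 MHz.
Within [9.65 MHz, 28.2 MHz]: 10.35 MHz, 17.55 MHz, 19.65 MHz, 26.85 MHz.

10.35 MHz, 17.55 MHz, 19.65 MHz, 26.85 MHz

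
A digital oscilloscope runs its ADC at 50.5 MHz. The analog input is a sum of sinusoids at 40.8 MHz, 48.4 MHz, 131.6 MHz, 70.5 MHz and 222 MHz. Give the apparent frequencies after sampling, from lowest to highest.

2.1 MHz, 9.7 MHz, 19.9 MHz, 20 MHz

fs/2 = 25.25 MHz.
40.8 MHz > fs/2 = 25.25 MHz, folds to fs − 40.8 MHz = 9.7 MHz.
48.4 MHz > fs/2 = 25.25 MHz, folds to fs − 48.4 MHz = 2.1 MHz.
131.6 MHz mod fs = 30.6 MHz.
30.6 MHz > fs/2 = 25.25 MHz, folds to fs − 30.6 MHz = 19.9 MHz.
70.5 MHz mod fs = 20 MHz.
20 MHz ≤ fs/2 = 25.25 MHz, appears at 20 MHz.
222 MHz mod fs = 20 MHz.
20 MHz ≤ fs/2 = 25.25 MHz, appears at 20 MHz.
Distinct values: {2.1 MHz, 9.7 MHz, 19.9 MHz, 20 MHz}.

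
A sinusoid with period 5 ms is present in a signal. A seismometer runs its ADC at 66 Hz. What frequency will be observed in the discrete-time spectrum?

2 Hz

T = 5 ms → f = 1/T = 200 Hz.
200 Hz mod fs = 2 Hz.
2 Hz ≤ fs/2 = 33 Hz, appears at 2 Hz.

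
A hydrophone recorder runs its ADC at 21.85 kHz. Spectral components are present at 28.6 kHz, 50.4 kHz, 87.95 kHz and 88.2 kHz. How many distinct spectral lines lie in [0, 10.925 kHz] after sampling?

4

fs/2 = 10.925 kHz.
28.6 kHz mod fs = 6.75 kHz.
6.75 kHz ≤ fs/2 = 10.925 kHz, appears at 6.75 kHz.
50.4 kHz mod fs = 6.7 kHz.
6.7 kHz ≤ fs/2 = 10.925 kHz, appears at 6.7 kHz.
87.95 kHz mod fs = 0.55 kHz.
0.55 kHz ≤ fs/2 = 10.925 kHz, appears at 0.55 kHz.
88.2 kHz mod fs = 0.8 kHz.
0.8 kHz ≤ fs/2 = 10.925 kHz, appears at 0.8 kHz.
Distinct values: {0.55 kHz, 0.8 kHz, 6.7 kHz, 6.75 kHz} → 4.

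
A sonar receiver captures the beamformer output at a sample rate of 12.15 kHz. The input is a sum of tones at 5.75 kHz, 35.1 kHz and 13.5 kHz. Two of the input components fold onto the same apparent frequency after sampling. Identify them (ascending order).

13.5 kHz, 35.1 kHz

fs/2 = 6.075 kHz.
5.75 kHz ≤ fs/2 = 6.075 kHz, passes unchanged.
35.1 kHz mod fs = 10.8 kHz.
10.8 kHz > fs/2 = 6.075 kHz, folds to fs − 10.8 kHz = 1.35 kHz.
13.5 kHz mod fs = 1.35 kHz.
1.35 kHz ≤ fs/2 = 6.075 kHz, appears at 1.35 kHz.
13.5 kHz and 35.1 kHz both map to 1.35 kHz.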